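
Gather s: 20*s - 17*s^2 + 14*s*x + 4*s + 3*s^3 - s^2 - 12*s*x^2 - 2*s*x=3*s^3 - 18*s^2 + s*(-12*x^2 + 12*x + 24)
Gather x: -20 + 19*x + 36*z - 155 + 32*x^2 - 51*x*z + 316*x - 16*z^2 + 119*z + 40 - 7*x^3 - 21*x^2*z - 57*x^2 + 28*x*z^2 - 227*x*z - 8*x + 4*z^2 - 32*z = -7*x^3 + x^2*(-21*z - 25) + x*(28*z^2 - 278*z + 327) - 12*z^2 + 123*z - 135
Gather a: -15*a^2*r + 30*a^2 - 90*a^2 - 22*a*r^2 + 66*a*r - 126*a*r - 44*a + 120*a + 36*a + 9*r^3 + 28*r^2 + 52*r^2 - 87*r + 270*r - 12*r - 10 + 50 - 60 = a^2*(-15*r - 60) + a*(-22*r^2 - 60*r + 112) + 9*r^3 + 80*r^2 + 171*r - 20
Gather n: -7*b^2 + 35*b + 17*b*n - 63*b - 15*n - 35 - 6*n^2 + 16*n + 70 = -7*b^2 - 28*b - 6*n^2 + n*(17*b + 1) + 35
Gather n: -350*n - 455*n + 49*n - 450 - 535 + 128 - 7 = -756*n - 864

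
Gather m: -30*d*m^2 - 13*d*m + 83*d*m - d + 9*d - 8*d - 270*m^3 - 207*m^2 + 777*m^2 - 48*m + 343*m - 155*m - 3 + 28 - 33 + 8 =-270*m^3 + m^2*(570 - 30*d) + m*(70*d + 140)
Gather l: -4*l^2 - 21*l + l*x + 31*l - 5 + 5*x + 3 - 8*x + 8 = -4*l^2 + l*(x + 10) - 3*x + 6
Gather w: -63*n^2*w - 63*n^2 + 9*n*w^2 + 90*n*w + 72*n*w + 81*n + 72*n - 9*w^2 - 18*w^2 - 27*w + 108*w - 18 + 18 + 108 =-63*n^2 + 153*n + w^2*(9*n - 27) + w*(-63*n^2 + 162*n + 81) + 108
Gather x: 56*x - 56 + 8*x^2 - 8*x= 8*x^2 + 48*x - 56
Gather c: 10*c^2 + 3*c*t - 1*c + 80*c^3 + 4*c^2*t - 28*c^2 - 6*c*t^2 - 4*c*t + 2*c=80*c^3 + c^2*(4*t - 18) + c*(-6*t^2 - t + 1)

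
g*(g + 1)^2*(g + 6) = g^4 + 8*g^3 + 13*g^2 + 6*g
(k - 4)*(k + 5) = k^2 + k - 20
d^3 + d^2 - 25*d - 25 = (d - 5)*(d + 1)*(d + 5)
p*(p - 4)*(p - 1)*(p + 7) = p^4 + 2*p^3 - 31*p^2 + 28*p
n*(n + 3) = n^2 + 3*n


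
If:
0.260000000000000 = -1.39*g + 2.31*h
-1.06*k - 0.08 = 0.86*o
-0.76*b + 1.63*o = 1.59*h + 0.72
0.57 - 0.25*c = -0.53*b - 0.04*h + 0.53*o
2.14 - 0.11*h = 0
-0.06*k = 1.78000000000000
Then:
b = 36.58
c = 5.61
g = 32.14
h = 19.45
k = -29.67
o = 36.47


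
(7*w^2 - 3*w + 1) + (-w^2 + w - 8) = 6*w^2 - 2*w - 7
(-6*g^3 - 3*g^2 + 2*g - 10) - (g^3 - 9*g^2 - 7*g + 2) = -7*g^3 + 6*g^2 + 9*g - 12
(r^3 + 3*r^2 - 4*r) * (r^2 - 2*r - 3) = r^5 + r^4 - 13*r^3 - r^2 + 12*r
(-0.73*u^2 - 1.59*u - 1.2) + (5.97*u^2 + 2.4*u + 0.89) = 5.24*u^2 + 0.81*u - 0.31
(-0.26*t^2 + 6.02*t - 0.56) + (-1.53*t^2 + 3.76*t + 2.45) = -1.79*t^2 + 9.78*t + 1.89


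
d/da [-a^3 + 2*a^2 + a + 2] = -3*a^2 + 4*a + 1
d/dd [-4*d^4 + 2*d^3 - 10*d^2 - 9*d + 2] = -16*d^3 + 6*d^2 - 20*d - 9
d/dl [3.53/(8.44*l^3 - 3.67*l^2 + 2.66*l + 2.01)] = (-89.3796*l^2 + 25.9102*l - 9.3898)/(8.44*l^3 - 3.67*l^2 + 2.66*l + 2.01)^2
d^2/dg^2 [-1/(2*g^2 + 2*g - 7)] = 4*(2*g^2 + 2*g - 2*(2*g + 1)^2 - 7)/(2*g^2 + 2*g - 7)^3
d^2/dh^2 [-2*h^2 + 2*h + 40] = -4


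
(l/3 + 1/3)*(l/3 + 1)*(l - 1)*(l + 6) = l^4/9 + l^3 + 17*l^2/9 - l - 2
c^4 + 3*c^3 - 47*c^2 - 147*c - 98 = (c - 7)*(c + 1)*(c + 2)*(c + 7)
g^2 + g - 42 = (g - 6)*(g + 7)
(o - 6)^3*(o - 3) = o^4 - 21*o^3 + 162*o^2 - 540*o + 648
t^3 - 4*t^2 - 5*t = t*(t - 5)*(t + 1)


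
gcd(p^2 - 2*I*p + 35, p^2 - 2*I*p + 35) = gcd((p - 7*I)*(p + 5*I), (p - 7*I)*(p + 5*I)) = p^2 - 2*I*p + 35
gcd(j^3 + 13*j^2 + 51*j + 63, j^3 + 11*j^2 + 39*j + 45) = j^2 + 6*j + 9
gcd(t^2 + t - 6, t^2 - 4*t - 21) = t + 3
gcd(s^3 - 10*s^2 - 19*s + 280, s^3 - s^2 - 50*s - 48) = s - 8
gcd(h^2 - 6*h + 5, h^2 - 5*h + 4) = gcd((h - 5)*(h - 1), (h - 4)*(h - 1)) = h - 1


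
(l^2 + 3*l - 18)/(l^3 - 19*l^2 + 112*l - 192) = (l + 6)/(l^2 - 16*l + 64)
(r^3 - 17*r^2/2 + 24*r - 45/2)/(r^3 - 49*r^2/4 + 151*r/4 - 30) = 2*(2*r^2 - 11*r + 15)/(4*r^2 - 37*r + 40)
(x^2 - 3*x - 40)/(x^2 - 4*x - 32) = (x + 5)/(x + 4)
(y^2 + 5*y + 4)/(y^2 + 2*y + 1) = (y + 4)/(y + 1)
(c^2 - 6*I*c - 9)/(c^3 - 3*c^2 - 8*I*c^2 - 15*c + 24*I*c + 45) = (c - 3*I)/(c^2 - c*(3 + 5*I) + 15*I)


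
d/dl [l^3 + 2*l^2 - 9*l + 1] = 3*l^2 + 4*l - 9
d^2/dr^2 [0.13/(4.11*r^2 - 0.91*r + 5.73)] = (-4.391946*r^2 + 0.972426*r + 0.13*(8.22*r - 0.91)*(16.44*r - 1.82) - 6.123078)/(4.11*r^2 - 0.91*r + 5.73)^3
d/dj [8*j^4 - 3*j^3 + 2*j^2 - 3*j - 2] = 32*j^3 - 9*j^2 + 4*j - 3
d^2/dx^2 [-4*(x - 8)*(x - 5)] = -8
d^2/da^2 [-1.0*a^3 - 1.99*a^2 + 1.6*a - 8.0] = -6.0*a - 3.98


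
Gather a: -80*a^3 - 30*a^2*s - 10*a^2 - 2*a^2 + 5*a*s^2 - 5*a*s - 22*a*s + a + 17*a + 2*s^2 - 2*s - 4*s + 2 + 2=-80*a^3 + a^2*(-30*s - 12) + a*(5*s^2 - 27*s + 18) + 2*s^2 - 6*s + 4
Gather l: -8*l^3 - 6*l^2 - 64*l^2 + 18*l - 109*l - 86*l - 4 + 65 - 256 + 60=-8*l^3 - 70*l^2 - 177*l - 135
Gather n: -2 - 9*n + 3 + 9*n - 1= 0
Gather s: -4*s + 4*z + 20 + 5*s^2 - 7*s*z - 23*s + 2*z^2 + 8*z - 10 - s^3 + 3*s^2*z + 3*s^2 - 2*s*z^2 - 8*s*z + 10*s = -s^3 + s^2*(3*z + 8) + s*(-2*z^2 - 15*z - 17) + 2*z^2 + 12*z + 10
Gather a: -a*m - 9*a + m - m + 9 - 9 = a*(-m - 9)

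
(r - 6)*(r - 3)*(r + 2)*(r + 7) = r^4 - 49*r^2 + 36*r + 252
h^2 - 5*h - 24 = (h - 8)*(h + 3)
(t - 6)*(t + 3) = t^2 - 3*t - 18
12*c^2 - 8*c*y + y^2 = (-6*c + y)*(-2*c + y)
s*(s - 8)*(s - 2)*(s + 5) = s^4 - 5*s^3 - 34*s^2 + 80*s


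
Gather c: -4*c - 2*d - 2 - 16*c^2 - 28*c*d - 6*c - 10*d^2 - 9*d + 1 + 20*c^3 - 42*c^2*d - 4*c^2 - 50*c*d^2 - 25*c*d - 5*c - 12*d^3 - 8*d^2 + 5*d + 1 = 20*c^3 + c^2*(-42*d - 20) + c*(-50*d^2 - 53*d - 15) - 12*d^3 - 18*d^2 - 6*d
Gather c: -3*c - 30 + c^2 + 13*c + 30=c^2 + 10*c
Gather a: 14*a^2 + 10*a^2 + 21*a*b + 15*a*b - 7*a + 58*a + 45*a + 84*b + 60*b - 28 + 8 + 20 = 24*a^2 + a*(36*b + 96) + 144*b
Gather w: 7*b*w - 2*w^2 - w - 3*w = -2*w^2 + w*(7*b - 4)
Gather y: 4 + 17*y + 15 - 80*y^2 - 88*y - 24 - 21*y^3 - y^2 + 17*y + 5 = -21*y^3 - 81*y^2 - 54*y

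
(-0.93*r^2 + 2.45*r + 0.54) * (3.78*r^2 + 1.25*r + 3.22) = -3.5154*r^4 + 8.0985*r^3 + 2.1091*r^2 + 8.564*r + 1.7388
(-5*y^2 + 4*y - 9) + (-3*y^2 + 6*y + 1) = -8*y^2 + 10*y - 8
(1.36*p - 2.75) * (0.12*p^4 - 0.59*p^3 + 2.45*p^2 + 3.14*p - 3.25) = 0.1632*p^5 - 1.1324*p^4 + 4.9545*p^3 - 2.4671*p^2 - 13.055*p + 8.9375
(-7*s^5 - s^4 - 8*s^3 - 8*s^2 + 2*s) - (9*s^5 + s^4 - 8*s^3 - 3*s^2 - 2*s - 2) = -16*s^5 - 2*s^4 - 5*s^2 + 4*s + 2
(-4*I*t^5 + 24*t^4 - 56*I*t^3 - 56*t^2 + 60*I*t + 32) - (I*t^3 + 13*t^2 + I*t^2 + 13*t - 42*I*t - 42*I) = -4*I*t^5 + 24*t^4 - 57*I*t^3 - 69*t^2 - I*t^2 - 13*t + 102*I*t + 32 + 42*I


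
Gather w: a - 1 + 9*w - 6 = a + 9*w - 7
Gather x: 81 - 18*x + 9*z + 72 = -18*x + 9*z + 153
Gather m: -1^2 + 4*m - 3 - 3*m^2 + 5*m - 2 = -3*m^2 + 9*m - 6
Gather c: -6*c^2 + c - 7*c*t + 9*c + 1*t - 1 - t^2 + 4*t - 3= -6*c^2 + c*(10 - 7*t) - t^2 + 5*t - 4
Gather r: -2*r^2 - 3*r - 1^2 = -2*r^2 - 3*r - 1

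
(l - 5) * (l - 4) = l^2 - 9*l + 20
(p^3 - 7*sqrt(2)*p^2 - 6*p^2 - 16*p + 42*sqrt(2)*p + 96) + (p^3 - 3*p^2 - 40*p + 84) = 2*p^3 - 7*sqrt(2)*p^2 - 9*p^2 - 56*p + 42*sqrt(2)*p + 180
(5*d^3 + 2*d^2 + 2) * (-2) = -10*d^3 - 4*d^2 - 4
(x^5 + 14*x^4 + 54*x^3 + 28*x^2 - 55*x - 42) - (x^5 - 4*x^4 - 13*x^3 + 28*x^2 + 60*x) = 18*x^4 + 67*x^3 - 115*x - 42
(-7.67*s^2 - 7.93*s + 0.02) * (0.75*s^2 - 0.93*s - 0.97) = -5.7525*s^4 + 1.1856*s^3 + 14.8298*s^2 + 7.6735*s - 0.0194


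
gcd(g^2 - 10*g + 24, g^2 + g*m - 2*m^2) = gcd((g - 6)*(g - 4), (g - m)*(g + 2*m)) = 1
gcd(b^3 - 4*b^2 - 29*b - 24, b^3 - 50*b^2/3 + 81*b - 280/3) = b - 8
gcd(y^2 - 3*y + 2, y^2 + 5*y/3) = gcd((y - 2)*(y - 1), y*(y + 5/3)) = 1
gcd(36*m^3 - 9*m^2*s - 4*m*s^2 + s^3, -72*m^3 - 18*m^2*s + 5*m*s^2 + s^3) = -12*m^2 - m*s + s^2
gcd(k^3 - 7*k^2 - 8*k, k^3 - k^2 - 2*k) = k^2 + k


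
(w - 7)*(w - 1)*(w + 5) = w^3 - 3*w^2 - 33*w + 35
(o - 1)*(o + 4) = o^2 + 3*o - 4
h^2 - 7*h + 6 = (h - 6)*(h - 1)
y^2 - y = y*(y - 1)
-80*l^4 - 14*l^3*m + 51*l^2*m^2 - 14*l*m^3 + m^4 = (-8*l + m)*(-5*l + m)*(-2*l + m)*(l + m)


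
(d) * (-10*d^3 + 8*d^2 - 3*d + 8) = -10*d^4 + 8*d^3 - 3*d^2 + 8*d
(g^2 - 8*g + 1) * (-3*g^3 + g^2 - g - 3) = -3*g^5 + 25*g^4 - 12*g^3 + 6*g^2 + 23*g - 3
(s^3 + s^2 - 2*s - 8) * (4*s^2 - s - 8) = 4*s^5 + 3*s^4 - 17*s^3 - 38*s^2 + 24*s + 64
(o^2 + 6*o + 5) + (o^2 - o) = 2*o^2 + 5*o + 5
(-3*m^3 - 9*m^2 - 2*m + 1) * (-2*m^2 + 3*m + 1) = 6*m^5 + 9*m^4 - 26*m^3 - 17*m^2 + m + 1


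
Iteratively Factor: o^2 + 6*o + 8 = (o + 2)*(o + 4)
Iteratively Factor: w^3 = (w)*(w^2) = w^2*(w)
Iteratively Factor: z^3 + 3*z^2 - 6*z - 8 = (z - 2)*(z^2 + 5*z + 4) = (z - 2)*(z + 1)*(z + 4)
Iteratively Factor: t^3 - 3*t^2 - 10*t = (t)*(t^2 - 3*t - 10) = t*(t - 5)*(t + 2)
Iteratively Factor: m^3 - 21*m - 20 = (m - 5)*(m^2 + 5*m + 4) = (m - 5)*(m + 4)*(m + 1)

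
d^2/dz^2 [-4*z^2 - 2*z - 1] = -8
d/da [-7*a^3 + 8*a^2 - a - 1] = -21*a^2 + 16*a - 1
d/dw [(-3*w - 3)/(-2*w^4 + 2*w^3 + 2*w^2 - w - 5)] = 3*(2*w^4 - 2*w^3 - 2*w^2 + w - (w + 1)*(8*w^3 - 6*w^2 - 4*w + 1) + 5)/(2*w^4 - 2*w^3 - 2*w^2 + w + 5)^2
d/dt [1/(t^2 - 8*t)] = 2*(4 - t)/(t^2*(t - 8)^2)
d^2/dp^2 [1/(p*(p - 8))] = 2*(p^2 + p*(p - 8) + (p - 8)^2)/(p^3*(p - 8)^3)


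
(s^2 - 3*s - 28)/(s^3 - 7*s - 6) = (-s^2 + 3*s + 28)/(-s^3 + 7*s + 6)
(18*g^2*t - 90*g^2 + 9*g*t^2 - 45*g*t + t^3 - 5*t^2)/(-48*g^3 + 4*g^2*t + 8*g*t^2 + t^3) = (3*g*t - 15*g + t^2 - 5*t)/(-8*g^2 + 2*g*t + t^2)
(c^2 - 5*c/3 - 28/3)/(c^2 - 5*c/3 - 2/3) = (-3*c^2 + 5*c + 28)/(-3*c^2 + 5*c + 2)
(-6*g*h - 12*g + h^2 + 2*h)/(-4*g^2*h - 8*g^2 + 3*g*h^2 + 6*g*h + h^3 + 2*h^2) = (6*g - h)/(4*g^2 - 3*g*h - h^2)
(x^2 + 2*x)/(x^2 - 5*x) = (x + 2)/(x - 5)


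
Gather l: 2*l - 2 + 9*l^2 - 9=9*l^2 + 2*l - 11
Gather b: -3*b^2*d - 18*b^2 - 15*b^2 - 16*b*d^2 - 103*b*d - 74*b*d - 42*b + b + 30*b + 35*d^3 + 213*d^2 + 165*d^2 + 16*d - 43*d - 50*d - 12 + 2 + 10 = b^2*(-3*d - 33) + b*(-16*d^2 - 177*d - 11) + 35*d^3 + 378*d^2 - 77*d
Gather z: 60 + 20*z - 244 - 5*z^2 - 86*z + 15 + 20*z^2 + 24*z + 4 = 15*z^2 - 42*z - 165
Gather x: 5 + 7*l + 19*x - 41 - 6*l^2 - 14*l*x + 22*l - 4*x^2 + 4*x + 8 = -6*l^2 + 29*l - 4*x^2 + x*(23 - 14*l) - 28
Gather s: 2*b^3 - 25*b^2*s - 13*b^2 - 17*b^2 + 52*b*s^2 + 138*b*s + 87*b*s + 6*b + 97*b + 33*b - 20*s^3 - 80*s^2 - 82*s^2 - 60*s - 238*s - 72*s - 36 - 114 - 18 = 2*b^3 - 30*b^2 + 136*b - 20*s^3 + s^2*(52*b - 162) + s*(-25*b^2 + 225*b - 370) - 168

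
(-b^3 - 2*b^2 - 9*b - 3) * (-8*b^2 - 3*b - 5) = 8*b^5 + 19*b^4 + 83*b^3 + 61*b^2 + 54*b + 15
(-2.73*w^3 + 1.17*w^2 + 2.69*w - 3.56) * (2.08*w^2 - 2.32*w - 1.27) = -5.6784*w^5 + 8.7672*w^4 + 6.3479*w^3 - 15.1315*w^2 + 4.8429*w + 4.5212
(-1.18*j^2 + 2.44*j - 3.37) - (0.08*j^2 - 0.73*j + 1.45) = -1.26*j^2 + 3.17*j - 4.82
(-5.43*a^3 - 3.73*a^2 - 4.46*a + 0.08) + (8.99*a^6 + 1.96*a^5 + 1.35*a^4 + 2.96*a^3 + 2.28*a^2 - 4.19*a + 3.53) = 8.99*a^6 + 1.96*a^5 + 1.35*a^4 - 2.47*a^3 - 1.45*a^2 - 8.65*a + 3.61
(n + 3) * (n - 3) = n^2 - 9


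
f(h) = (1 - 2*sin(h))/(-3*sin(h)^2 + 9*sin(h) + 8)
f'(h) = (1 - 2*sin(h))*(6*sin(h)*cos(h) - 9*cos(h))/(-3*sin(h)^2 + 9*sin(h) + 8)^2 - 2*cos(h)/(-3*sin(h)^2 + 9*sin(h) + 8) = (-6*sin(h)^2 + 6*sin(h) - 25)*cos(h)/(3*sin(h)^2 - 9*sin(h) - 8)^2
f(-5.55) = -0.03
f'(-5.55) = -0.11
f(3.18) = 0.14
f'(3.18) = 0.43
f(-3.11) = 0.14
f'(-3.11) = 0.42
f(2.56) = -0.01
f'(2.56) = 0.14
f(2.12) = -0.05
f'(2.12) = 0.07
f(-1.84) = -0.85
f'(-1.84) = 0.81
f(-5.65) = -0.01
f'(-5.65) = -0.13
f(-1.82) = -0.83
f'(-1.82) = 0.72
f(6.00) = 0.30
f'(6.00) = -0.95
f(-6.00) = 0.04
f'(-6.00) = -0.22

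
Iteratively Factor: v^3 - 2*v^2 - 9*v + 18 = (v + 3)*(v^2 - 5*v + 6) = (v - 3)*(v + 3)*(v - 2)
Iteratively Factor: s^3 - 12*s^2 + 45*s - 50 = (s - 2)*(s^2 - 10*s + 25) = (s - 5)*(s - 2)*(s - 5)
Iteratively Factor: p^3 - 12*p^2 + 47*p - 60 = (p - 3)*(p^2 - 9*p + 20) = (p - 5)*(p - 3)*(p - 4)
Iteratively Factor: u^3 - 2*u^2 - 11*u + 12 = (u - 1)*(u^2 - u - 12) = (u - 4)*(u - 1)*(u + 3)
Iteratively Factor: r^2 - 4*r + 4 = (r - 2)*(r - 2)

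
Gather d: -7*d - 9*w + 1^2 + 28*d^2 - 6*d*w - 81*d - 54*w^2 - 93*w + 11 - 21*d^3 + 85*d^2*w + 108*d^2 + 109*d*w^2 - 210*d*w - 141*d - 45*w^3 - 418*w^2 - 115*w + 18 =-21*d^3 + d^2*(85*w + 136) + d*(109*w^2 - 216*w - 229) - 45*w^3 - 472*w^2 - 217*w + 30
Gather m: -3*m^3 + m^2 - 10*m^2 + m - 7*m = -3*m^3 - 9*m^2 - 6*m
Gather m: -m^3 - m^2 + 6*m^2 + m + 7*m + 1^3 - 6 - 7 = -m^3 + 5*m^2 + 8*m - 12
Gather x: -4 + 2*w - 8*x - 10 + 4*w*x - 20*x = 2*w + x*(4*w - 28) - 14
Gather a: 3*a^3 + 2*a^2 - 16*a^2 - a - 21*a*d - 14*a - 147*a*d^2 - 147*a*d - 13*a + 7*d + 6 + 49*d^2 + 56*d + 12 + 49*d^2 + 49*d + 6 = 3*a^3 - 14*a^2 + a*(-147*d^2 - 168*d - 28) + 98*d^2 + 112*d + 24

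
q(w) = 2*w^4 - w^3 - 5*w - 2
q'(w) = 8*w^3 - 3*w^2 - 5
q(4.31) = 586.53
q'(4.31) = 579.78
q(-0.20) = -0.99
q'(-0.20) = -5.18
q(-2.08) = 54.83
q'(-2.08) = -89.97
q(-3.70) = 441.99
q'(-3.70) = -451.29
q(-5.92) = 2691.57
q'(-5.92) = -1769.94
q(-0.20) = -0.99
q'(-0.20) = -5.18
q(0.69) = -5.33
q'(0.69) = -3.80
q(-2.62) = 123.32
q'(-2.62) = -169.47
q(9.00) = 12346.00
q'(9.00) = 5584.00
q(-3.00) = 202.00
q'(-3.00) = -248.00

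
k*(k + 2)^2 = k^3 + 4*k^2 + 4*k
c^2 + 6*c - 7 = (c - 1)*(c + 7)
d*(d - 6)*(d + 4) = d^3 - 2*d^2 - 24*d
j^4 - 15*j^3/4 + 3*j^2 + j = j*(j - 2)^2*(j + 1/4)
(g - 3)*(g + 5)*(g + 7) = g^3 + 9*g^2 - g - 105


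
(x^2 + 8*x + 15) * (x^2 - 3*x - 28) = x^4 + 5*x^3 - 37*x^2 - 269*x - 420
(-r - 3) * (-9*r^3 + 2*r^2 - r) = 9*r^4 + 25*r^3 - 5*r^2 + 3*r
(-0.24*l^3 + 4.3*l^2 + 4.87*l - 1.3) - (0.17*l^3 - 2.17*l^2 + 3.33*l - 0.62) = -0.41*l^3 + 6.47*l^2 + 1.54*l - 0.68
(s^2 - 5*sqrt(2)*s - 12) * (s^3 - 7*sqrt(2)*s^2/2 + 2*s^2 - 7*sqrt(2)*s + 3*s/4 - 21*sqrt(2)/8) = s^5 - 17*sqrt(2)*s^4/2 + 2*s^4 - 17*sqrt(2)*s^3 + 95*s^3/4 + 46*s^2 + 285*sqrt(2)*s^2/8 + 69*s/4 + 84*sqrt(2)*s + 63*sqrt(2)/2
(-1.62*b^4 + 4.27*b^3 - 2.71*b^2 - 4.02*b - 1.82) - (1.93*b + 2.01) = -1.62*b^4 + 4.27*b^3 - 2.71*b^2 - 5.95*b - 3.83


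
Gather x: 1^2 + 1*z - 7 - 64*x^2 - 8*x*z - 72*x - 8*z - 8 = -64*x^2 + x*(-8*z - 72) - 7*z - 14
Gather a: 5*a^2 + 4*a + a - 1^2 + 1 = 5*a^2 + 5*a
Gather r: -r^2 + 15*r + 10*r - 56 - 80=-r^2 + 25*r - 136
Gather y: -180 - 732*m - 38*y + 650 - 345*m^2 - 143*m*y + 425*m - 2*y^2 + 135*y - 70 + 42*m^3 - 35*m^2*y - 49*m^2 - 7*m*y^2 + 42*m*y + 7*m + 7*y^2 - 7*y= 42*m^3 - 394*m^2 - 300*m + y^2*(5 - 7*m) + y*(-35*m^2 - 101*m + 90) + 400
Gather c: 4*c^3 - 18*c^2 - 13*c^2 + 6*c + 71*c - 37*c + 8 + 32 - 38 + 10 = 4*c^3 - 31*c^2 + 40*c + 12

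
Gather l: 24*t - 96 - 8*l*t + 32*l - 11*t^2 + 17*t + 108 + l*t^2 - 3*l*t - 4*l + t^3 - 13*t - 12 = l*(t^2 - 11*t + 28) + t^3 - 11*t^2 + 28*t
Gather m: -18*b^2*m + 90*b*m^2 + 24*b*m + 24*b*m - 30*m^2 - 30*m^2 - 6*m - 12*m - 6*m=m^2*(90*b - 60) + m*(-18*b^2 + 48*b - 24)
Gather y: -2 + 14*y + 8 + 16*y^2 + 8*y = 16*y^2 + 22*y + 6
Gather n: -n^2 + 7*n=-n^2 + 7*n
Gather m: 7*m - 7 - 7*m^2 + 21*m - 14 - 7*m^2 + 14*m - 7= -14*m^2 + 42*m - 28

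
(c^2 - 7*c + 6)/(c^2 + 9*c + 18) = (c^2 - 7*c + 6)/(c^2 + 9*c + 18)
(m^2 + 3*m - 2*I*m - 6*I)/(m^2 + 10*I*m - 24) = (m^2 + m*(3 - 2*I) - 6*I)/(m^2 + 10*I*m - 24)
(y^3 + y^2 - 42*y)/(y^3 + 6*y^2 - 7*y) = (y - 6)/(y - 1)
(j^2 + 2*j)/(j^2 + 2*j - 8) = j*(j + 2)/(j^2 + 2*j - 8)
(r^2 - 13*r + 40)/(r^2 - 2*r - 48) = (r - 5)/(r + 6)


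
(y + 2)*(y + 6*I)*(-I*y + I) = -I*y^3 + 6*y^2 - I*y^2 + 6*y + 2*I*y - 12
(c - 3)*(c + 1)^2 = c^3 - c^2 - 5*c - 3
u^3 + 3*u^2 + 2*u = u*(u + 1)*(u + 2)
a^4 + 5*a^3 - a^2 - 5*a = a*(a - 1)*(a + 1)*(a + 5)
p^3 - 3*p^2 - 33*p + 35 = (p - 7)*(p - 1)*(p + 5)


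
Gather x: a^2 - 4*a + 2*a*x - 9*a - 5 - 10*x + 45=a^2 - 13*a + x*(2*a - 10) + 40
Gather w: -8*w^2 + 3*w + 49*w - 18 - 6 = -8*w^2 + 52*w - 24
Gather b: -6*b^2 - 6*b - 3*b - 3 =-6*b^2 - 9*b - 3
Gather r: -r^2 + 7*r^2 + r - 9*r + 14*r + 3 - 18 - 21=6*r^2 + 6*r - 36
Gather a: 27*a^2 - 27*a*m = 27*a^2 - 27*a*m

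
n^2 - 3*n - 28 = (n - 7)*(n + 4)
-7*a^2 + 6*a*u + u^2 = (-a + u)*(7*a + u)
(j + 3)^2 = j^2 + 6*j + 9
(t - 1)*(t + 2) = t^2 + t - 2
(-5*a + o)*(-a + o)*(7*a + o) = 35*a^3 - 37*a^2*o + a*o^2 + o^3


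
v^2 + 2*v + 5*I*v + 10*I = (v + 2)*(v + 5*I)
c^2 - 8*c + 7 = (c - 7)*(c - 1)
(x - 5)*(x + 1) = x^2 - 4*x - 5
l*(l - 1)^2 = l^3 - 2*l^2 + l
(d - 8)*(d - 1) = d^2 - 9*d + 8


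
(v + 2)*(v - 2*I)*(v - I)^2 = v^4 + 2*v^3 - 4*I*v^3 - 5*v^2 - 8*I*v^2 - 10*v + 2*I*v + 4*I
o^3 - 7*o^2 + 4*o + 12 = (o - 6)*(o - 2)*(o + 1)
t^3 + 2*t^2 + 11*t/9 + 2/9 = (t + 1/3)*(t + 2/3)*(t + 1)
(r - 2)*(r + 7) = r^2 + 5*r - 14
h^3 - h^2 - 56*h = h*(h - 8)*(h + 7)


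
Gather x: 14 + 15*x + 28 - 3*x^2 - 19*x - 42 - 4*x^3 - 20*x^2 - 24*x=-4*x^3 - 23*x^2 - 28*x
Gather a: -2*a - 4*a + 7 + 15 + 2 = 24 - 6*a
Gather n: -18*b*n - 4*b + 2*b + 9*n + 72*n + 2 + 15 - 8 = -2*b + n*(81 - 18*b) + 9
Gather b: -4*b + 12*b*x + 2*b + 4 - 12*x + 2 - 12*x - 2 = b*(12*x - 2) - 24*x + 4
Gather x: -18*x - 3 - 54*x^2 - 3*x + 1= -54*x^2 - 21*x - 2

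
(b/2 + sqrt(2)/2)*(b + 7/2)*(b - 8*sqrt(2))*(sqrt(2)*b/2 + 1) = sqrt(2)*b^4/4 - 3*b^3 + 7*sqrt(2)*b^3/8 - 15*sqrt(2)*b^2/2 - 21*b^2/2 - 105*sqrt(2)*b/4 - 8*b - 28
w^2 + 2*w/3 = w*(w + 2/3)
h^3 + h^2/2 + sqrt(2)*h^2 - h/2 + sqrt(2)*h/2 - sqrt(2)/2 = (h - 1/2)*(h + 1)*(h + sqrt(2))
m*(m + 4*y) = m^2 + 4*m*y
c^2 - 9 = (c - 3)*(c + 3)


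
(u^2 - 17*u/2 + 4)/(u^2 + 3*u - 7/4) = 2*(u - 8)/(2*u + 7)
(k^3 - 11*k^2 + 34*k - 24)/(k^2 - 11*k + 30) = (k^2 - 5*k + 4)/(k - 5)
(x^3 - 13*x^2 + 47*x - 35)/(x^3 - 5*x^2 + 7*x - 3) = (x^2 - 12*x + 35)/(x^2 - 4*x + 3)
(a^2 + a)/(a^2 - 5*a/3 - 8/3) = 3*a/(3*a - 8)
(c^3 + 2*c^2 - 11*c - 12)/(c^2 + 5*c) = (c^3 + 2*c^2 - 11*c - 12)/(c*(c + 5))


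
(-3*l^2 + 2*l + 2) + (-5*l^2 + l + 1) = -8*l^2 + 3*l + 3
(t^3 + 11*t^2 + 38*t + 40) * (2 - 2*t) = -2*t^4 - 20*t^3 - 54*t^2 - 4*t + 80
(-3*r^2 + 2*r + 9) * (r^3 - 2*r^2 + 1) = -3*r^5 + 8*r^4 + 5*r^3 - 21*r^2 + 2*r + 9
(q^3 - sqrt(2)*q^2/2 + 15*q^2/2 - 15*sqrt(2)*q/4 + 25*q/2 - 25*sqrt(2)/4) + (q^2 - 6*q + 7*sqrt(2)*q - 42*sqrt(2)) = q^3 - sqrt(2)*q^2/2 + 17*q^2/2 + 13*sqrt(2)*q/4 + 13*q/2 - 193*sqrt(2)/4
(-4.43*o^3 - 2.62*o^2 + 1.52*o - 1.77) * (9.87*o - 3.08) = -43.7241*o^4 - 12.215*o^3 + 23.072*o^2 - 22.1515*o + 5.4516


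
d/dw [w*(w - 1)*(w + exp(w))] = w^2*exp(w) + 3*w^2 + w*exp(w) - 2*w - exp(w)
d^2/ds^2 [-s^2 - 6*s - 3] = -2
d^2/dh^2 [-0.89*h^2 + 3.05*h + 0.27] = -1.78000000000000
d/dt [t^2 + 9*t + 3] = 2*t + 9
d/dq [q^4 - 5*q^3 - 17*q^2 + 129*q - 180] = 4*q^3 - 15*q^2 - 34*q + 129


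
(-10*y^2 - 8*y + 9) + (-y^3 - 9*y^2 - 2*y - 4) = -y^3 - 19*y^2 - 10*y + 5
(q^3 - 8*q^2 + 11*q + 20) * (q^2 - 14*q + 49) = q^5 - 22*q^4 + 172*q^3 - 526*q^2 + 259*q + 980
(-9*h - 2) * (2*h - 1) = -18*h^2 + 5*h + 2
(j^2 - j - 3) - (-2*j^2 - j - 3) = 3*j^2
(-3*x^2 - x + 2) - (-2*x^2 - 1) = -x^2 - x + 3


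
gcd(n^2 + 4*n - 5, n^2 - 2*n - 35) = n + 5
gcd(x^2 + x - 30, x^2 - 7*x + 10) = x - 5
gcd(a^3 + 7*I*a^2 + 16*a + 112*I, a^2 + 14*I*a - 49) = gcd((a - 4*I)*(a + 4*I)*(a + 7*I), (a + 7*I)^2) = a + 7*I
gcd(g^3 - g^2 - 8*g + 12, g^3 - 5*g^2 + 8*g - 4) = g^2 - 4*g + 4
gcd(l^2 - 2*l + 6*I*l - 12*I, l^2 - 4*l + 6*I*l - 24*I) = l + 6*I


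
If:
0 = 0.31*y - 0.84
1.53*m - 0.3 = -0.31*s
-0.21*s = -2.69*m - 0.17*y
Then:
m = -0.07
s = 1.31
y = 2.71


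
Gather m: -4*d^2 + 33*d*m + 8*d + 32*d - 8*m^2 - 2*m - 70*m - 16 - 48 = -4*d^2 + 40*d - 8*m^2 + m*(33*d - 72) - 64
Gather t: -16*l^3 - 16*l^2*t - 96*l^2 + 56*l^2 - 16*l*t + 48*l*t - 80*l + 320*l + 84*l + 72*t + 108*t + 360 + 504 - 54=-16*l^3 - 40*l^2 + 324*l + t*(-16*l^2 + 32*l + 180) + 810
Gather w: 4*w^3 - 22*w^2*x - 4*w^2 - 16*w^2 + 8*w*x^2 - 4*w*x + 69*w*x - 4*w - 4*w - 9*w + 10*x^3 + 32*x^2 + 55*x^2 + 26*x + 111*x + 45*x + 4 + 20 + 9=4*w^3 + w^2*(-22*x - 20) + w*(8*x^2 + 65*x - 17) + 10*x^3 + 87*x^2 + 182*x + 33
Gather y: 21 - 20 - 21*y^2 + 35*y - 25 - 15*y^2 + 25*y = -36*y^2 + 60*y - 24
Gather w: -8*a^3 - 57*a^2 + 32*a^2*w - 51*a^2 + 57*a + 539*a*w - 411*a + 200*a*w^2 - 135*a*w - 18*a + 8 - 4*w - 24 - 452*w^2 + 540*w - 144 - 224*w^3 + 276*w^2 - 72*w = -8*a^3 - 108*a^2 - 372*a - 224*w^3 + w^2*(200*a - 176) + w*(32*a^2 + 404*a + 464) - 160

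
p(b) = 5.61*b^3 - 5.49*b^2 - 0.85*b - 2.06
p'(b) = 16.83*b^2 - 10.98*b - 0.85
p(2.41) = 42.53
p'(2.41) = 70.44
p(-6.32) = -1632.14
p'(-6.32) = 740.77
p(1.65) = 6.79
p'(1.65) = 26.85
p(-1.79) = -50.30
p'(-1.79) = 72.73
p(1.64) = 6.53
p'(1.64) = 26.41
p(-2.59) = -134.15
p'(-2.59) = 140.49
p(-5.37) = -1024.54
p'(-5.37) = 543.44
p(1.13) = -1.94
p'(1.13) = 8.23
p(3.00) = 97.45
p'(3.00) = 117.68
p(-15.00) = -20158.31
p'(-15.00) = 3950.60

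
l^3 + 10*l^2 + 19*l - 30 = (l - 1)*(l + 5)*(l + 6)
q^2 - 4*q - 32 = (q - 8)*(q + 4)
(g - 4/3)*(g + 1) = g^2 - g/3 - 4/3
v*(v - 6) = v^2 - 6*v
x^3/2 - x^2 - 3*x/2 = x*(x/2 + 1/2)*(x - 3)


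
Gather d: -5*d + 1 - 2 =-5*d - 1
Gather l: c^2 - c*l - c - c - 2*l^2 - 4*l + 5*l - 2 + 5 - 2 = c^2 - 2*c - 2*l^2 + l*(1 - c) + 1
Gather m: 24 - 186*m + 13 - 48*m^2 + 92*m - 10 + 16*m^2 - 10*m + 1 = -32*m^2 - 104*m + 28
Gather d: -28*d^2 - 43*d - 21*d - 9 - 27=-28*d^2 - 64*d - 36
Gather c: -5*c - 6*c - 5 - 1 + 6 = -11*c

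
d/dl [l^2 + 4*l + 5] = 2*l + 4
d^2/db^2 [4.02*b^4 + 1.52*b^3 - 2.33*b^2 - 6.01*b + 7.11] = 48.24*b^2 + 9.12*b - 4.66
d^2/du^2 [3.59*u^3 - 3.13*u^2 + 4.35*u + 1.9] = 21.54*u - 6.26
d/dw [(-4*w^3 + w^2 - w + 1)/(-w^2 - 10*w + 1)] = (4*w^4 + 80*w^3 - 23*w^2 + 4*w + 9)/(w^4 + 20*w^3 + 98*w^2 - 20*w + 1)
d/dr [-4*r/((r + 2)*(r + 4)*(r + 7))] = 4*(2*r^3 + 13*r^2 - 56)/(r^6 + 26*r^5 + 269*r^4 + 1412*r^3 + 3956*r^2 + 5600*r + 3136)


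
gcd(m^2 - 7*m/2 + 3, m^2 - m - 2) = m - 2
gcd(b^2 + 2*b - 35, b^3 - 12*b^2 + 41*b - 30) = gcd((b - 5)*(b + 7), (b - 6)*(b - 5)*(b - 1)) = b - 5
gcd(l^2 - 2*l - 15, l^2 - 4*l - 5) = l - 5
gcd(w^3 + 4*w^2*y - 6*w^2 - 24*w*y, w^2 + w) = w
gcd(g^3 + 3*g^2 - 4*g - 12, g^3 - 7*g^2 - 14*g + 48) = g^2 + g - 6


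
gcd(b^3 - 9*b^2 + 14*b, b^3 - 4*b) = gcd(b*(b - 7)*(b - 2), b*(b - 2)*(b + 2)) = b^2 - 2*b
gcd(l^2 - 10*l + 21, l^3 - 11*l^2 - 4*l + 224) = l - 7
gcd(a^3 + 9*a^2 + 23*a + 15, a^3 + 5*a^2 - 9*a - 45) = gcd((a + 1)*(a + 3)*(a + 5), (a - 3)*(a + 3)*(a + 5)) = a^2 + 8*a + 15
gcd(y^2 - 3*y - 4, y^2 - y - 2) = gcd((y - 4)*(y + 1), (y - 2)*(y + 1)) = y + 1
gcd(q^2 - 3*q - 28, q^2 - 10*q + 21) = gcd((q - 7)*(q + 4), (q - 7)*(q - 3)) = q - 7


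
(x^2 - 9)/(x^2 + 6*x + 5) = (x^2 - 9)/(x^2 + 6*x + 5)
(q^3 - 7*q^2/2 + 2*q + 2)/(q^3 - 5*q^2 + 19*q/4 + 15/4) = 2*(q^2 - 4*q + 4)/(2*q^2 - 11*q + 15)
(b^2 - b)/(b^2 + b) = (b - 1)/(b + 1)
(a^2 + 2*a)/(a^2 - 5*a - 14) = a/(a - 7)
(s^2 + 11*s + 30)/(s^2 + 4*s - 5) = (s + 6)/(s - 1)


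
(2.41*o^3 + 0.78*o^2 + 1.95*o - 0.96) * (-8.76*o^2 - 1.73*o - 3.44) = -21.1116*o^5 - 11.0021*o^4 - 26.7218*o^3 + 2.3529*o^2 - 5.0472*o + 3.3024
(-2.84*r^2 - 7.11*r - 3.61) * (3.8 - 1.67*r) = 4.7428*r^3 + 1.0817*r^2 - 20.9893*r - 13.718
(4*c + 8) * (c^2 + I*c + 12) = 4*c^3 + 8*c^2 + 4*I*c^2 + 48*c + 8*I*c + 96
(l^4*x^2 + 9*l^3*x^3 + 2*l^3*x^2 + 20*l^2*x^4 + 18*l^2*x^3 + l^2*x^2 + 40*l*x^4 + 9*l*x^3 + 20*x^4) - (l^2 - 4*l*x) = l^4*x^2 + 9*l^3*x^3 + 2*l^3*x^2 + 20*l^2*x^4 + 18*l^2*x^3 + l^2*x^2 - l^2 + 40*l*x^4 + 9*l*x^3 + 4*l*x + 20*x^4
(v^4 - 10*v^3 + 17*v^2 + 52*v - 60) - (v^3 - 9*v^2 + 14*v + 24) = v^4 - 11*v^3 + 26*v^2 + 38*v - 84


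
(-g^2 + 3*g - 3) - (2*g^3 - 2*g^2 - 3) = -2*g^3 + g^2 + 3*g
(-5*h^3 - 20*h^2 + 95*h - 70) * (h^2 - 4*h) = -5*h^5 + 175*h^3 - 450*h^2 + 280*h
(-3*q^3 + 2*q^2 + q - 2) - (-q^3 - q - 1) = -2*q^3 + 2*q^2 + 2*q - 1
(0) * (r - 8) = 0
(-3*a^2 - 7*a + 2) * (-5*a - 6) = 15*a^3 + 53*a^2 + 32*a - 12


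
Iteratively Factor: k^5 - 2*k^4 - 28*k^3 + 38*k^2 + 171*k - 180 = (k - 3)*(k^4 + k^3 - 25*k^2 - 37*k + 60) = (k - 3)*(k + 4)*(k^3 - 3*k^2 - 13*k + 15) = (k - 3)*(k - 1)*(k + 4)*(k^2 - 2*k - 15) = (k - 5)*(k - 3)*(k - 1)*(k + 4)*(k + 3)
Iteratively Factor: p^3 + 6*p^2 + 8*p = (p + 4)*(p^2 + 2*p) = p*(p + 4)*(p + 2)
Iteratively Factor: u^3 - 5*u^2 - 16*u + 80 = (u + 4)*(u^2 - 9*u + 20) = (u - 4)*(u + 4)*(u - 5)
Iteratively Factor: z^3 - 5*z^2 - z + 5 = (z + 1)*(z^2 - 6*z + 5) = (z - 1)*(z + 1)*(z - 5)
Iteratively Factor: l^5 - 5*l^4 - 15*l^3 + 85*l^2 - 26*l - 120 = (l - 2)*(l^4 - 3*l^3 - 21*l^2 + 43*l + 60) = (l - 2)*(l + 1)*(l^3 - 4*l^2 - 17*l + 60) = (l - 3)*(l - 2)*(l + 1)*(l^2 - l - 20) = (l - 5)*(l - 3)*(l - 2)*(l + 1)*(l + 4)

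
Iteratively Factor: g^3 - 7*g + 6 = (g + 3)*(g^2 - 3*g + 2) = (g - 1)*(g + 3)*(g - 2)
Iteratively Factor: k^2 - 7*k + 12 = (k - 3)*(k - 4)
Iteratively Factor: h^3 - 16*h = (h)*(h^2 - 16) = h*(h - 4)*(h + 4)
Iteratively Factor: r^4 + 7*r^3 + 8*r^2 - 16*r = (r - 1)*(r^3 + 8*r^2 + 16*r) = (r - 1)*(r + 4)*(r^2 + 4*r) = (r - 1)*(r + 4)^2*(r)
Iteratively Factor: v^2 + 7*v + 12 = (v + 4)*(v + 3)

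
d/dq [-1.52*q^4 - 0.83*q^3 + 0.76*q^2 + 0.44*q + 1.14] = -6.08*q^3 - 2.49*q^2 + 1.52*q + 0.44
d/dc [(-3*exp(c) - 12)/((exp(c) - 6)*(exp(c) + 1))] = 3*(exp(2*c) + 8*exp(c) - 14)*exp(c)/(exp(4*c) - 10*exp(3*c) + 13*exp(2*c) + 60*exp(c) + 36)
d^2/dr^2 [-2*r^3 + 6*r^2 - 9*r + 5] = 12 - 12*r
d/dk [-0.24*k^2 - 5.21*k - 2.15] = -0.48*k - 5.21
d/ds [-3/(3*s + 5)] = 9/(3*s + 5)^2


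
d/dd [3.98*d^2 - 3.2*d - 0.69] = 7.96*d - 3.2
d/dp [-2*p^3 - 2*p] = -6*p^2 - 2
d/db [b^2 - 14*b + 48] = 2*b - 14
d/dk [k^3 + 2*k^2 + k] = 3*k^2 + 4*k + 1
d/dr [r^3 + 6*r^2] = 3*r*(r + 4)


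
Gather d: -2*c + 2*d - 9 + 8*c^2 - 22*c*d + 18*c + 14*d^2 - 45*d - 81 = 8*c^2 + 16*c + 14*d^2 + d*(-22*c - 43) - 90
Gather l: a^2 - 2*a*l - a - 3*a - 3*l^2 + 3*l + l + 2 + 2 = a^2 - 4*a - 3*l^2 + l*(4 - 2*a) + 4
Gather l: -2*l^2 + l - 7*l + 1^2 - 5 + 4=-2*l^2 - 6*l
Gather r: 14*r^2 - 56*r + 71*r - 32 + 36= 14*r^2 + 15*r + 4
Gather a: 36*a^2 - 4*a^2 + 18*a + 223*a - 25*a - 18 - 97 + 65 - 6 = 32*a^2 + 216*a - 56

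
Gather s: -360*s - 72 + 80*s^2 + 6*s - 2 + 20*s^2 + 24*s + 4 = 100*s^2 - 330*s - 70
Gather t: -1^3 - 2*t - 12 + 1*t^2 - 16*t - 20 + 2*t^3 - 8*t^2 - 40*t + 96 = 2*t^3 - 7*t^2 - 58*t + 63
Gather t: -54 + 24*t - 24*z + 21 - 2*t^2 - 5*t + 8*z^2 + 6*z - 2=-2*t^2 + 19*t + 8*z^2 - 18*z - 35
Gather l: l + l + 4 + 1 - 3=2*l + 2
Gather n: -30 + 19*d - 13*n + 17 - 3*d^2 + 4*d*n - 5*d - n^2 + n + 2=-3*d^2 + 14*d - n^2 + n*(4*d - 12) - 11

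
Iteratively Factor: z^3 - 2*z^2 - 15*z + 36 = (z - 3)*(z^2 + z - 12) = (z - 3)^2*(z + 4)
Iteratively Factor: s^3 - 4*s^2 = (s - 4)*(s^2) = s*(s - 4)*(s)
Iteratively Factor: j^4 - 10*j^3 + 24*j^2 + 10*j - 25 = (j - 5)*(j^3 - 5*j^2 - j + 5) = (j - 5)^2*(j^2 - 1) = (j - 5)^2*(j + 1)*(j - 1)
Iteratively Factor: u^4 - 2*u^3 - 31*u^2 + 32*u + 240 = (u - 4)*(u^3 + 2*u^2 - 23*u - 60) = (u - 4)*(u + 3)*(u^2 - u - 20) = (u - 5)*(u - 4)*(u + 3)*(u + 4)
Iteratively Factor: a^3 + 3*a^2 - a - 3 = (a + 1)*(a^2 + 2*a - 3) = (a - 1)*(a + 1)*(a + 3)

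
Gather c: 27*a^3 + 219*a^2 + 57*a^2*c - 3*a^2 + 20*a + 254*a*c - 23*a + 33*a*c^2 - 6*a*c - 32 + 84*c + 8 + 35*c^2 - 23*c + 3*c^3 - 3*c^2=27*a^3 + 216*a^2 - 3*a + 3*c^3 + c^2*(33*a + 32) + c*(57*a^2 + 248*a + 61) - 24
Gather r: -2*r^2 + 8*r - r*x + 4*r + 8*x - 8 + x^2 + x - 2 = -2*r^2 + r*(12 - x) + x^2 + 9*x - 10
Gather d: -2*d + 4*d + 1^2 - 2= 2*d - 1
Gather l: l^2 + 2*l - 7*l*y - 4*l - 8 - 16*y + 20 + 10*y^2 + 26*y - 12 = l^2 + l*(-7*y - 2) + 10*y^2 + 10*y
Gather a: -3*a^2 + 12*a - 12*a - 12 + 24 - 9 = 3 - 3*a^2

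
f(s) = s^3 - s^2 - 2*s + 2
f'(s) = 3*s^2 - 2*s - 2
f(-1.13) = 1.54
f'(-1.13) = 4.09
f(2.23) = 3.66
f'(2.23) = 8.46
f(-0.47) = 2.62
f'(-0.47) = -0.40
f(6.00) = 170.00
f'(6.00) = 94.00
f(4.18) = 49.20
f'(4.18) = 42.06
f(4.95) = 88.88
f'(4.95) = 61.61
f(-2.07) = -7.01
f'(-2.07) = 14.99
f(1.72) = 0.69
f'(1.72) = 3.44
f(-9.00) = -790.00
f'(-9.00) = 259.00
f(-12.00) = -1846.00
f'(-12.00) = 454.00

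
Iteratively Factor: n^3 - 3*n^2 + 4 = (n - 2)*(n^2 - n - 2) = (n - 2)^2*(n + 1)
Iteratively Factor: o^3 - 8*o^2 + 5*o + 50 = (o - 5)*(o^2 - 3*o - 10) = (o - 5)*(o + 2)*(o - 5)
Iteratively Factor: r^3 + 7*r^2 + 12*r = (r + 4)*(r^2 + 3*r) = (r + 3)*(r + 4)*(r)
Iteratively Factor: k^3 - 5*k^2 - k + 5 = (k - 1)*(k^2 - 4*k - 5) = (k - 1)*(k + 1)*(k - 5)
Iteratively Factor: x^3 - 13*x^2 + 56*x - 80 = (x - 5)*(x^2 - 8*x + 16) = (x - 5)*(x - 4)*(x - 4)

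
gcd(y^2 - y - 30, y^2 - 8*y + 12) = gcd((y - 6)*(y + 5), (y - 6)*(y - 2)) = y - 6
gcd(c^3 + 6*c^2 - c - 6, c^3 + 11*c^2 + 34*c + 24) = c^2 + 7*c + 6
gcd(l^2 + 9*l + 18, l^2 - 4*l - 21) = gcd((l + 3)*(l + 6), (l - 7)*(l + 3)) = l + 3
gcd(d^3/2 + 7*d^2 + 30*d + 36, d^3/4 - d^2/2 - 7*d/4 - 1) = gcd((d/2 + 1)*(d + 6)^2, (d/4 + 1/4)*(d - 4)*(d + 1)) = 1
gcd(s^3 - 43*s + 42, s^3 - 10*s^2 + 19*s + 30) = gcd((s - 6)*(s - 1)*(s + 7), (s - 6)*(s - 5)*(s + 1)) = s - 6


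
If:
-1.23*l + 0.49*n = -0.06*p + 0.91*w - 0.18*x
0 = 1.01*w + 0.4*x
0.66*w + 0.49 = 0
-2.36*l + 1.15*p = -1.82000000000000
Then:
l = 0.48728813559322*p + 0.771186440677966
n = 1.10074368730543*p - 0.131588891334654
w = -0.74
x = 1.87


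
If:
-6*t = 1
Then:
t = -1/6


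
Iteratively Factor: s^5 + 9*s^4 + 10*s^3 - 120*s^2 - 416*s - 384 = (s + 4)*(s^4 + 5*s^3 - 10*s^2 - 80*s - 96) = (s + 3)*(s + 4)*(s^3 + 2*s^2 - 16*s - 32) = (s - 4)*(s + 3)*(s + 4)*(s^2 + 6*s + 8) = (s - 4)*(s + 3)*(s + 4)^2*(s + 2)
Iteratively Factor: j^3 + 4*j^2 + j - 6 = (j + 3)*(j^2 + j - 2) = (j - 1)*(j + 3)*(j + 2)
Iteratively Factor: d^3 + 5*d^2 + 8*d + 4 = (d + 1)*(d^2 + 4*d + 4) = (d + 1)*(d + 2)*(d + 2)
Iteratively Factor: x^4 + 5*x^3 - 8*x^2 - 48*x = (x - 3)*(x^3 + 8*x^2 + 16*x) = x*(x - 3)*(x^2 + 8*x + 16) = x*(x - 3)*(x + 4)*(x + 4)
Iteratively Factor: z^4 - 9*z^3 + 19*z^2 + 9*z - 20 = (z - 1)*(z^3 - 8*z^2 + 11*z + 20) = (z - 4)*(z - 1)*(z^2 - 4*z - 5) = (z - 4)*(z - 1)*(z + 1)*(z - 5)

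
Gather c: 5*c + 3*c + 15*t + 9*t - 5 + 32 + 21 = 8*c + 24*t + 48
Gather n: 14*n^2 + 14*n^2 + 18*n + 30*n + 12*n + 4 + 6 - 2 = 28*n^2 + 60*n + 8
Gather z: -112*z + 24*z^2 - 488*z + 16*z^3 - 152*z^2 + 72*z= 16*z^3 - 128*z^2 - 528*z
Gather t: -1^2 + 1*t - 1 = t - 2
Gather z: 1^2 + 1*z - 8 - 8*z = -7*z - 7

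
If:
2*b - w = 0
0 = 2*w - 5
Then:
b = 5/4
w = 5/2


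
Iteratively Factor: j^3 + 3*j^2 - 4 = (j - 1)*(j^2 + 4*j + 4) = (j - 1)*(j + 2)*(j + 2)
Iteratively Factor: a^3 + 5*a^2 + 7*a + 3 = (a + 3)*(a^2 + 2*a + 1) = (a + 1)*(a + 3)*(a + 1)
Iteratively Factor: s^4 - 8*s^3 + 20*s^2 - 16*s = (s)*(s^3 - 8*s^2 + 20*s - 16) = s*(s - 2)*(s^2 - 6*s + 8) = s*(s - 2)^2*(s - 4)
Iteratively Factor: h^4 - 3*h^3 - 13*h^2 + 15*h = (h + 3)*(h^3 - 6*h^2 + 5*h) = h*(h + 3)*(h^2 - 6*h + 5) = h*(h - 1)*(h + 3)*(h - 5)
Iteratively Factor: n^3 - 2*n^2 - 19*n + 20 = (n - 5)*(n^2 + 3*n - 4) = (n - 5)*(n + 4)*(n - 1)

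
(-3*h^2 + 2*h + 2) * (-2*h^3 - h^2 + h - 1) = 6*h^5 - h^4 - 9*h^3 + 3*h^2 - 2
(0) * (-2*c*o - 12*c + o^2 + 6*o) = 0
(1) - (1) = 0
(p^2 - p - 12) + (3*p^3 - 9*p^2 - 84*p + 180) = 3*p^3 - 8*p^2 - 85*p + 168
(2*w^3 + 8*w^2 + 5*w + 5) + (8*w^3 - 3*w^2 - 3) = 10*w^3 + 5*w^2 + 5*w + 2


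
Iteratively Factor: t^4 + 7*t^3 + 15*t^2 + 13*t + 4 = (t + 1)*(t^3 + 6*t^2 + 9*t + 4) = (t + 1)^2*(t^2 + 5*t + 4) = (t + 1)^3*(t + 4)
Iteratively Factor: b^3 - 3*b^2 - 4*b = (b - 4)*(b^2 + b) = (b - 4)*(b + 1)*(b)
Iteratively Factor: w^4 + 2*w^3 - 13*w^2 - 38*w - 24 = (w + 3)*(w^3 - w^2 - 10*w - 8) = (w + 2)*(w + 3)*(w^2 - 3*w - 4) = (w + 1)*(w + 2)*(w + 3)*(w - 4)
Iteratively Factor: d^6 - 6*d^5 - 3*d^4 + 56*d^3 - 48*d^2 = (d)*(d^5 - 6*d^4 - 3*d^3 + 56*d^2 - 48*d) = d*(d + 3)*(d^4 - 9*d^3 + 24*d^2 - 16*d) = d*(d - 4)*(d + 3)*(d^3 - 5*d^2 + 4*d) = d*(d - 4)^2*(d + 3)*(d^2 - d) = d*(d - 4)^2*(d - 1)*(d + 3)*(d)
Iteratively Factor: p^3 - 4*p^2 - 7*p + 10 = (p - 1)*(p^2 - 3*p - 10) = (p - 5)*(p - 1)*(p + 2)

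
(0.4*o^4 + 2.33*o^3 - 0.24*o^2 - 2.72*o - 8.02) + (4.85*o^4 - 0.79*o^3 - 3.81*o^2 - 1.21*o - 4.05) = 5.25*o^4 + 1.54*o^3 - 4.05*o^2 - 3.93*o - 12.07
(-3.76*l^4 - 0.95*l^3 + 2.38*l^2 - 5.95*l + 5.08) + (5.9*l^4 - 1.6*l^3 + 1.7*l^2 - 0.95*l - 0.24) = 2.14*l^4 - 2.55*l^3 + 4.08*l^2 - 6.9*l + 4.84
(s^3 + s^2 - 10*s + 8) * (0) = 0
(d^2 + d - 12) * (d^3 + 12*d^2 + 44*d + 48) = d^5 + 13*d^4 + 44*d^3 - 52*d^2 - 480*d - 576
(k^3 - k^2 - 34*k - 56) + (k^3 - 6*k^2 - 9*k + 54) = 2*k^3 - 7*k^2 - 43*k - 2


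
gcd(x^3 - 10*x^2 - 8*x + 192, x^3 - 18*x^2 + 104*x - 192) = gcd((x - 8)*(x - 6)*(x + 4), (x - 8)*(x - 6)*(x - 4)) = x^2 - 14*x + 48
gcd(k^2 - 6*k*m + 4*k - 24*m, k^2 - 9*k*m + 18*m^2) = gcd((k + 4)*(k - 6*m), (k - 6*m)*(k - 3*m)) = k - 6*m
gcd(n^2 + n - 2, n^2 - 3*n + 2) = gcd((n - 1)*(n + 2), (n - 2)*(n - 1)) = n - 1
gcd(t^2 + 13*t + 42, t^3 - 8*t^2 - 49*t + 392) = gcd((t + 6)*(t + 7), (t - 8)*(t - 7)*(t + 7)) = t + 7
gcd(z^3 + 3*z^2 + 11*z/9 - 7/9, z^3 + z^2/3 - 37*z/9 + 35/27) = z^2 + 2*z - 7/9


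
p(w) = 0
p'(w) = 0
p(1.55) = 0.00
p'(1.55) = 0.00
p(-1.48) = 0.00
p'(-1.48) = 0.00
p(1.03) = 0.00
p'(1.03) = 0.00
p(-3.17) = 0.00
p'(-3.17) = 0.00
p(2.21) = 0.00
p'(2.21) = 0.00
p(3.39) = 0.00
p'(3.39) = 0.00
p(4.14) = 0.00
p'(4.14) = 0.00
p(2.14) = 0.00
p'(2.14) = 0.00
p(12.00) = 0.00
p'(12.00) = 0.00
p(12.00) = 0.00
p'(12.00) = 0.00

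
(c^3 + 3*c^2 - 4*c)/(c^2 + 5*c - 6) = c*(c + 4)/(c + 6)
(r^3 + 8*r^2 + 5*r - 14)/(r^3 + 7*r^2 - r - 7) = (r + 2)/(r + 1)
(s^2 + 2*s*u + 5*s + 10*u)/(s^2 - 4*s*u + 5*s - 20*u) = (s + 2*u)/(s - 4*u)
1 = 1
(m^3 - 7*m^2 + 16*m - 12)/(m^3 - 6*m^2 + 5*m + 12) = (m^2 - 4*m + 4)/(m^2 - 3*m - 4)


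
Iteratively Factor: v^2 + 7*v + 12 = (v + 4)*(v + 3)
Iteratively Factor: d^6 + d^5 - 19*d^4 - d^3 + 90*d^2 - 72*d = (d - 3)*(d^5 + 4*d^4 - 7*d^3 - 22*d^2 + 24*d) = (d - 3)*(d - 1)*(d^4 + 5*d^3 - 2*d^2 - 24*d) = d*(d - 3)*(d - 1)*(d^3 + 5*d^2 - 2*d - 24) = d*(d - 3)*(d - 2)*(d - 1)*(d^2 + 7*d + 12) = d*(d - 3)*(d - 2)*(d - 1)*(d + 3)*(d + 4)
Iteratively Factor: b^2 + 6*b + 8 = (b + 2)*(b + 4)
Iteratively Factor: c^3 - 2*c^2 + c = (c - 1)*(c^2 - c) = c*(c - 1)*(c - 1)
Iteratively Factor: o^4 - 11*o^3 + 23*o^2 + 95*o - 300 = (o + 3)*(o^3 - 14*o^2 + 65*o - 100) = (o - 5)*(o + 3)*(o^2 - 9*o + 20) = (o - 5)^2*(o + 3)*(o - 4)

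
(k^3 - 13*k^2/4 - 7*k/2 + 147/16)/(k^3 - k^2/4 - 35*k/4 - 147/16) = (2*k - 3)/(2*k + 3)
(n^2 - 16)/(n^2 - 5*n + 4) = (n + 4)/(n - 1)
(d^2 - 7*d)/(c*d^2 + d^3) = (d - 7)/(d*(c + d))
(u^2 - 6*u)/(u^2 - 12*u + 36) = u/(u - 6)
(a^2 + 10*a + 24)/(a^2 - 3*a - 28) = (a + 6)/(a - 7)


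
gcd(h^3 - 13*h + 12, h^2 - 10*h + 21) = h - 3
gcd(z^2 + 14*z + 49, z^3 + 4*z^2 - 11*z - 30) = 1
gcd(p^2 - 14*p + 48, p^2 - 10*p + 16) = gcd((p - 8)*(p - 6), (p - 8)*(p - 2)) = p - 8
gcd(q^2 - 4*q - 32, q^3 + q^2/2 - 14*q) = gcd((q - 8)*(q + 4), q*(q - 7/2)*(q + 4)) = q + 4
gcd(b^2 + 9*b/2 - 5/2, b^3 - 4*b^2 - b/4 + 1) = b - 1/2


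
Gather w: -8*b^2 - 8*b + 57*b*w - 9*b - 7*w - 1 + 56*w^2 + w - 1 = -8*b^2 - 17*b + 56*w^2 + w*(57*b - 6) - 2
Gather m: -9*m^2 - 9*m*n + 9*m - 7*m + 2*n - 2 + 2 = -9*m^2 + m*(2 - 9*n) + 2*n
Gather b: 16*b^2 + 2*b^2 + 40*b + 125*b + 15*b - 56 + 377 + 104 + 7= 18*b^2 + 180*b + 432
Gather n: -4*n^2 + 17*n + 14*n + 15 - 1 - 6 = -4*n^2 + 31*n + 8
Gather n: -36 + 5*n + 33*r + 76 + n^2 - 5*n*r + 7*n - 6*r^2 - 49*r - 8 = n^2 + n*(12 - 5*r) - 6*r^2 - 16*r + 32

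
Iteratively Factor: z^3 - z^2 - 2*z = (z + 1)*(z^2 - 2*z) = (z - 2)*(z + 1)*(z)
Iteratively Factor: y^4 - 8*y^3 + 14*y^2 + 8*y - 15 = (y - 1)*(y^3 - 7*y^2 + 7*y + 15) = (y - 1)*(y + 1)*(y^2 - 8*y + 15) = (y - 5)*(y - 1)*(y + 1)*(y - 3)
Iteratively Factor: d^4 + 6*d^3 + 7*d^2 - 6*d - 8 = (d - 1)*(d^3 + 7*d^2 + 14*d + 8) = (d - 1)*(d + 2)*(d^2 + 5*d + 4) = (d - 1)*(d + 2)*(d + 4)*(d + 1)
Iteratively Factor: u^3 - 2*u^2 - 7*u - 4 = (u - 4)*(u^2 + 2*u + 1) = (u - 4)*(u + 1)*(u + 1)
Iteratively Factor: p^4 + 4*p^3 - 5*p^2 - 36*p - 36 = (p - 3)*(p^3 + 7*p^2 + 16*p + 12) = (p - 3)*(p + 2)*(p^2 + 5*p + 6) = (p - 3)*(p + 2)*(p + 3)*(p + 2)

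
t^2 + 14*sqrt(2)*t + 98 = (t + 7*sqrt(2))^2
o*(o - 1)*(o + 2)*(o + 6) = o^4 + 7*o^3 + 4*o^2 - 12*o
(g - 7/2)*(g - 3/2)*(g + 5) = g^3 - 79*g/4 + 105/4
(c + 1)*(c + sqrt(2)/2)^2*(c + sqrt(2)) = c^4 + c^3 + 2*sqrt(2)*c^3 + 5*c^2/2 + 2*sqrt(2)*c^2 + sqrt(2)*c/2 + 5*c/2 + sqrt(2)/2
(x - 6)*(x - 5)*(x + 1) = x^3 - 10*x^2 + 19*x + 30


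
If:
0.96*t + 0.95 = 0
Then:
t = -0.99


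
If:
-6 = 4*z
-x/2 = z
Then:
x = 3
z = -3/2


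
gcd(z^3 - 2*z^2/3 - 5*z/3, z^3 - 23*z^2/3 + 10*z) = z^2 - 5*z/3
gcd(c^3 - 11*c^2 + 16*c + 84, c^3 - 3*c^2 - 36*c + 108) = c - 6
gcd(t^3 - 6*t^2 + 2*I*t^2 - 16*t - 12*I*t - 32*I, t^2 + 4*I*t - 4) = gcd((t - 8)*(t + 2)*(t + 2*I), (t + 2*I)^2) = t + 2*I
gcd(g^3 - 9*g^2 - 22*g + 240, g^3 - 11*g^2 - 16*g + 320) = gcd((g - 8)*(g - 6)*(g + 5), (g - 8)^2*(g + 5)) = g^2 - 3*g - 40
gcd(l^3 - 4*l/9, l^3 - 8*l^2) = l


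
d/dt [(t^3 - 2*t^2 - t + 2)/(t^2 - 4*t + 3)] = (t^2 - 6*t + 5)/(t^2 - 6*t + 9)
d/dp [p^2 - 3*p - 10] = 2*p - 3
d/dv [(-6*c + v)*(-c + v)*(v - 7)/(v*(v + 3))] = (-6*c^2*v^2 + 84*c^2*v + 126*c^2 - 70*c*v^2 + v^4 + 6*v^3 - 21*v^2)/(v^2*(v^2 + 6*v + 9))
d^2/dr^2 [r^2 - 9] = 2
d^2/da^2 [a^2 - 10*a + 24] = 2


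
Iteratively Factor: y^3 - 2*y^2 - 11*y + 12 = (y - 4)*(y^2 + 2*y - 3) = (y - 4)*(y - 1)*(y + 3)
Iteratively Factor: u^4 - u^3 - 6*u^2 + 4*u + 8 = (u + 1)*(u^3 - 2*u^2 - 4*u + 8) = (u - 2)*(u + 1)*(u^2 - 4) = (u - 2)*(u + 1)*(u + 2)*(u - 2)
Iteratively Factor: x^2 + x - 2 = (x - 1)*(x + 2)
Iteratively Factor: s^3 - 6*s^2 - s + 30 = (s - 5)*(s^2 - s - 6) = (s - 5)*(s - 3)*(s + 2)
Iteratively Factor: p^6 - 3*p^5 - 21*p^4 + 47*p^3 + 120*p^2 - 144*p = (p - 4)*(p^5 + p^4 - 17*p^3 - 21*p^2 + 36*p) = (p - 4)*(p + 3)*(p^4 - 2*p^3 - 11*p^2 + 12*p) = p*(p - 4)*(p + 3)*(p^3 - 2*p^2 - 11*p + 12) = p*(p - 4)*(p - 1)*(p + 3)*(p^2 - p - 12) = p*(p - 4)^2*(p - 1)*(p + 3)*(p + 3)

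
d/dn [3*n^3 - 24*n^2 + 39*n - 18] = 9*n^2 - 48*n + 39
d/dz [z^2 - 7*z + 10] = 2*z - 7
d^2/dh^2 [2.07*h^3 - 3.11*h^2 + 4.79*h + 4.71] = 12.42*h - 6.22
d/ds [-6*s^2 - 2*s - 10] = -12*s - 2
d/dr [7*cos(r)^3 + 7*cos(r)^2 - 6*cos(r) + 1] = (-21*cos(r)^2 - 14*cos(r) + 6)*sin(r)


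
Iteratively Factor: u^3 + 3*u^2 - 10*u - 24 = (u - 3)*(u^2 + 6*u + 8) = (u - 3)*(u + 4)*(u + 2)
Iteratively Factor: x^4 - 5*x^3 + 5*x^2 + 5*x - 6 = (x - 1)*(x^3 - 4*x^2 + x + 6) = (x - 1)*(x + 1)*(x^2 - 5*x + 6) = (x - 3)*(x - 1)*(x + 1)*(x - 2)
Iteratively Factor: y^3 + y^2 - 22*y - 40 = (y - 5)*(y^2 + 6*y + 8) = (y - 5)*(y + 2)*(y + 4)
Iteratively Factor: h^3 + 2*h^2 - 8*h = (h)*(h^2 + 2*h - 8) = h*(h - 2)*(h + 4)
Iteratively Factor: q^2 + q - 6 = (q - 2)*(q + 3)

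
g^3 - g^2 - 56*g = g*(g - 8)*(g + 7)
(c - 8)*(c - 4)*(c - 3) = c^3 - 15*c^2 + 68*c - 96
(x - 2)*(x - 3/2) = x^2 - 7*x/2 + 3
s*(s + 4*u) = s^2 + 4*s*u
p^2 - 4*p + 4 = (p - 2)^2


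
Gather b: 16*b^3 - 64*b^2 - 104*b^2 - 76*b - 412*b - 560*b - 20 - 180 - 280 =16*b^3 - 168*b^2 - 1048*b - 480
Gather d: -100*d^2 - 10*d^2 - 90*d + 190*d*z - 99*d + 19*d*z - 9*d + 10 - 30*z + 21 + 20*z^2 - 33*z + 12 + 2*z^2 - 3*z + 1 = -110*d^2 + d*(209*z - 198) + 22*z^2 - 66*z + 44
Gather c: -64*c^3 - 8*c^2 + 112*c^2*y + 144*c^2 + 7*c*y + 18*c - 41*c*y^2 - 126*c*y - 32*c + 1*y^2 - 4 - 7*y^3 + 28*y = -64*c^3 + c^2*(112*y + 136) + c*(-41*y^2 - 119*y - 14) - 7*y^3 + y^2 + 28*y - 4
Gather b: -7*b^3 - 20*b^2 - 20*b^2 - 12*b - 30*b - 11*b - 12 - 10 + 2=-7*b^3 - 40*b^2 - 53*b - 20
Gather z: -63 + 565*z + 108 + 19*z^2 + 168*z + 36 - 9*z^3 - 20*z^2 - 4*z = -9*z^3 - z^2 + 729*z + 81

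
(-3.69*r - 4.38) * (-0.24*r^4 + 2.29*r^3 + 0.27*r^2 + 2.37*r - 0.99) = 0.8856*r^5 - 7.3989*r^4 - 11.0265*r^3 - 9.9279*r^2 - 6.7275*r + 4.3362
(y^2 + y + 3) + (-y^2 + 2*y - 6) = 3*y - 3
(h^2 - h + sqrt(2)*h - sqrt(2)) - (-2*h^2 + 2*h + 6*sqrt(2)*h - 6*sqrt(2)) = 3*h^2 - 5*sqrt(2)*h - 3*h + 5*sqrt(2)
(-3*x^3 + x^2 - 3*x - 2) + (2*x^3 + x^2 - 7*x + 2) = -x^3 + 2*x^2 - 10*x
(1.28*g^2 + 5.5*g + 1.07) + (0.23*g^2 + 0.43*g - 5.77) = 1.51*g^2 + 5.93*g - 4.7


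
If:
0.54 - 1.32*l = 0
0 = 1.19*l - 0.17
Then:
No Solution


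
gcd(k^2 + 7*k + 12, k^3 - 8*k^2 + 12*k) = 1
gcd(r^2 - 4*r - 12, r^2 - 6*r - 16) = r + 2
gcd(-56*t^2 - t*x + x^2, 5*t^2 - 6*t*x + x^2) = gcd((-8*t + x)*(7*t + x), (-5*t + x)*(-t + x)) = 1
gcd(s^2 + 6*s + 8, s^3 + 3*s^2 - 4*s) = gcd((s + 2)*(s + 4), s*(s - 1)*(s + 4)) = s + 4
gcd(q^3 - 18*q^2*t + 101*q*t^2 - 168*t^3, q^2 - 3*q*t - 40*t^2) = q - 8*t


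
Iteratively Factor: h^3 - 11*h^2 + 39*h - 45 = (h - 5)*(h^2 - 6*h + 9) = (h - 5)*(h - 3)*(h - 3)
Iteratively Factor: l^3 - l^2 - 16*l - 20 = (l + 2)*(l^2 - 3*l - 10) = (l + 2)^2*(l - 5)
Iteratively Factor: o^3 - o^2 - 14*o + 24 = (o - 3)*(o^2 + 2*o - 8) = (o - 3)*(o - 2)*(o + 4)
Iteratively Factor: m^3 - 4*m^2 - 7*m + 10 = (m - 1)*(m^2 - 3*m - 10) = (m - 5)*(m - 1)*(m + 2)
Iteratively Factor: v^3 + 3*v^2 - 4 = (v + 2)*(v^2 + v - 2) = (v + 2)^2*(v - 1)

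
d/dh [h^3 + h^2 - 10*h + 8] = 3*h^2 + 2*h - 10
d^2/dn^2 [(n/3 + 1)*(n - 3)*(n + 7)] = 2*n + 14/3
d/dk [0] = 0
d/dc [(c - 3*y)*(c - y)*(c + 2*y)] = 3*c^2 - 4*c*y - 5*y^2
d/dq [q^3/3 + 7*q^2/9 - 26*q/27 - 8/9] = q^2 + 14*q/9 - 26/27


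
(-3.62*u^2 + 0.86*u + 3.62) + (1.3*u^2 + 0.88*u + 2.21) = -2.32*u^2 + 1.74*u + 5.83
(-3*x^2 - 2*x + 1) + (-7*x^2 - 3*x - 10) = -10*x^2 - 5*x - 9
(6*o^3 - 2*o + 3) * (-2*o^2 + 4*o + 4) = -12*o^5 + 24*o^4 + 28*o^3 - 14*o^2 + 4*o + 12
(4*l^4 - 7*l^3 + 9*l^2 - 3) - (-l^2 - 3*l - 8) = 4*l^4 - 7*l^3 + 10*l^2 + 3*l + 5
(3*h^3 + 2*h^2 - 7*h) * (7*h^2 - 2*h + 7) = 21*h^5 + 8*h^4 - 32*h^3 + 28*h^2 - 49*h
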